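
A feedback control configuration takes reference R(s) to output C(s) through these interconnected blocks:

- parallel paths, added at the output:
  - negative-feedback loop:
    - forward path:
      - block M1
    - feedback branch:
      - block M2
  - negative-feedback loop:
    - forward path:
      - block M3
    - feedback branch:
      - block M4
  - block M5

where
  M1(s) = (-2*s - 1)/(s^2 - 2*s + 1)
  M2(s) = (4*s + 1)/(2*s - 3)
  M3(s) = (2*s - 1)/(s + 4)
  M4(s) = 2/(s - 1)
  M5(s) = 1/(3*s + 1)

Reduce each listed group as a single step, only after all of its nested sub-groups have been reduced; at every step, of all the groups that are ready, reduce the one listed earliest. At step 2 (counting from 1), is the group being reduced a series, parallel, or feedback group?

The answer is feedback.

Reasoning:
(1) apply the feedback formula to M1, M2
(2) close the feedback loop around M3, M4
(3) parallel reduction of [M1/(1+M1*M2)], [M3/(1+M3*M4)], M5
So the answer for step 2 is feedback.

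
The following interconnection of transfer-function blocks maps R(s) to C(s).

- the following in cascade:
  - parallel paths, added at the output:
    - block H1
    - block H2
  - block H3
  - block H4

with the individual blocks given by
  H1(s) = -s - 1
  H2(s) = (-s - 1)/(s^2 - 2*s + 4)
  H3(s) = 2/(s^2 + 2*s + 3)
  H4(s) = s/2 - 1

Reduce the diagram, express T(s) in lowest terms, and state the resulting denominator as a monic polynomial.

[1] reduce the parallel group H1, H2 = (-s^3 + s^2 - 3*s - 5)/(s^2 - 2*s + 4)
[2] cascade (H1+H2), H3, H4 = (-s^4 + 3*s^3 - 5*s^2 + s + 10)/(s^4 + 3*s^2 + 2*s + 12)
Step 2 gives the fully reduced T(s), with no common factor left to cancel. The denominator is already monic (leading coefficient 1).

Answer: s^4 + 3*s^2 + 2*s + 12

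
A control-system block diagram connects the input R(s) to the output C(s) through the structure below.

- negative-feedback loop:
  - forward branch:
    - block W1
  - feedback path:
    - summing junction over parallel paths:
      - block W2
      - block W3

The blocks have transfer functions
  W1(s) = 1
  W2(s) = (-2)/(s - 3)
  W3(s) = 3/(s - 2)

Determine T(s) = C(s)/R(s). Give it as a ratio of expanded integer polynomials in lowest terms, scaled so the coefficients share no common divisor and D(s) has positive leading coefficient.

First reduce the diagram to T(s).

Step 1: parallel reduction of W2, W3: (s - 5)/(s^2 - 5*s + 6)
Step 2: collapse the loop (W1 forward, (W2+W3) return); the result is T(s) itself (integer coefficients, no common factor, positive leading denominator coefficient)

Answer: (s^2 - 5*s + 6)/(s^2 - 4*s + 1)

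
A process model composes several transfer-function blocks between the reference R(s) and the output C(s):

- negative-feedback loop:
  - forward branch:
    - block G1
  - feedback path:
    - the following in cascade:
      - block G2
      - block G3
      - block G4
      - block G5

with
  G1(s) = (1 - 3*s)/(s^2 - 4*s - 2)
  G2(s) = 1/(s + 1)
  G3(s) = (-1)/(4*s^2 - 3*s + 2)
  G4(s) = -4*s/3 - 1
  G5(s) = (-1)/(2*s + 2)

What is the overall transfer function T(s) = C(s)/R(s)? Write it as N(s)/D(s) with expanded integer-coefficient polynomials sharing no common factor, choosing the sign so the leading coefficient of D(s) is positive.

Answer: (-72*s^5 - 66*s^4 + 30*s^3 - 18*s^2 - 30*s + 12)/(24*s^6 - 66*s^5 - 168*s^4 - 54*s^3 - 55*s - 27)

Working:
[1] reduce the series chain G2, G3, G4, G5 gives (-4*s - 3)/(24*s^4 + 30*s^3 + 6*s + 12)
[2] feedback reduction of G1, (G2*G3*G4*G5) - this is the overall T(s), already in the required normalized form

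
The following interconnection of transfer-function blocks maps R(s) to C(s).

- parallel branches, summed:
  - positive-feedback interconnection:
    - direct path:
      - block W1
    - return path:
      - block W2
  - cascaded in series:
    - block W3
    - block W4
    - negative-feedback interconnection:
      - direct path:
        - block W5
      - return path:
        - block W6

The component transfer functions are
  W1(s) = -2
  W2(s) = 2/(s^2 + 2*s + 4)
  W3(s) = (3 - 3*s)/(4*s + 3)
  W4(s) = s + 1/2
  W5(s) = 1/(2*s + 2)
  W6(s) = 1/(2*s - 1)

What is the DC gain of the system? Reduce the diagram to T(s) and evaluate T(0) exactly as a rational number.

Answer: -1/2

Working:
Step 1 - collapse the loop (W1 forward, W2 return), giving (-2*s^2 - 4*s - 8)/(s^2 + 2*s + 8)
Step 2 - collapse the loop (W5 forward, W6 return), giving (2*s - 1)/(4*s^2 + 2*s - 1)
Step 3 - series reduction of W3, W4, [W5/(1+W5*W6)], giving (-12*s^3 + 12*s^2 + 3*s - 3)/(32*s^3 + 40*s^2 + 4*s - 6)
Step 4 - sum the parallel branches [W1/(1-W1*W2)], (W3*W4*[W5/(1+W5*W6)]), giving (-76*s^5 - 220*s^4 - 493*s^3 - 225*s^2 + 10*s + 24)/(32*s^5 + 104*s^4 + 340*s^3 + 322*s^2 + 20*s - 48)
DC gain: substitute s = 0 into T(s) from step 4: T(0) = 24/(-48) = -1/2.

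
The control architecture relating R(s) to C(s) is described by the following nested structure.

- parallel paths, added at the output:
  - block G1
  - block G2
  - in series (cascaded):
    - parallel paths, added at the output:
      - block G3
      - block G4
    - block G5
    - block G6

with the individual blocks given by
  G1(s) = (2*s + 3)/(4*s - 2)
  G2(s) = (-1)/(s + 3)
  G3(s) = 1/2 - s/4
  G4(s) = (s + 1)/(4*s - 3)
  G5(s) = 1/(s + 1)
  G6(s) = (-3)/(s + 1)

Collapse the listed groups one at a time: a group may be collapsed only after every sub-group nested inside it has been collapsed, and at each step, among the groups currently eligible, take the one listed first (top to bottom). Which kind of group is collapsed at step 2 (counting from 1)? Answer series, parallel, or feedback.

Answer: series

Working:
1. parallel reduction of G3, G4
2. multiply (G3+G4), G5, G6 (series)
3. add G1, G2, ((G3+G4)*G5*G6) (parallel)
At step 2 the group reduced is series.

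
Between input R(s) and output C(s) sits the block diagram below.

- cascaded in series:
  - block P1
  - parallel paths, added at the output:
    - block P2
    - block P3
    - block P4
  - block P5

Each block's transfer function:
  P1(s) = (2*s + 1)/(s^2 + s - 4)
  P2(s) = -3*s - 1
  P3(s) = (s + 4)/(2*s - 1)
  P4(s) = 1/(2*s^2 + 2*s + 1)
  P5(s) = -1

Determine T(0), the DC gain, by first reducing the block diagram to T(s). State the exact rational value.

First reduce the diagram to T(s).

Step 1: sum the parallel branches P2, P3, P4 gives (-12*s^4 - 8*s^3 + 8*s^2 + 14*s + 4)/(4*s^3 + 2*s^2 - 1)
Step 2: multiply P1, (P2+P3+P4), P5 (series) gives (24*s^5 + 28*s^4 - 8*s^3 - 36*s^2 - 22*s - 4)/(4*s^5 + 6*s^4 - 14*s^3 - 9*s^2 - s + 4)
Evaluating the step-2 result (the overall T(s)) at s = 0 gives T(0) = -4/4 = -1.

Answer: -1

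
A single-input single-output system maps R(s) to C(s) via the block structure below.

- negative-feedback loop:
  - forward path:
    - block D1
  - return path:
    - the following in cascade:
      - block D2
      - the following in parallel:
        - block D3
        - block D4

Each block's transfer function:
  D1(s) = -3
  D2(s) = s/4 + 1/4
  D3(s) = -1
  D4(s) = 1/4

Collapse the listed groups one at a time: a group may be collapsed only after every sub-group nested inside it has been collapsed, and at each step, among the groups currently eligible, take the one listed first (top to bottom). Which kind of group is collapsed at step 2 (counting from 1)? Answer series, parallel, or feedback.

Answer: series

Working:
[1] combine D3, D4 in parallel
[2] series reduction of D2, (D3+D4)
[3] close the feedback loop around D1, (D2*(D3+D4))
Step 2: series.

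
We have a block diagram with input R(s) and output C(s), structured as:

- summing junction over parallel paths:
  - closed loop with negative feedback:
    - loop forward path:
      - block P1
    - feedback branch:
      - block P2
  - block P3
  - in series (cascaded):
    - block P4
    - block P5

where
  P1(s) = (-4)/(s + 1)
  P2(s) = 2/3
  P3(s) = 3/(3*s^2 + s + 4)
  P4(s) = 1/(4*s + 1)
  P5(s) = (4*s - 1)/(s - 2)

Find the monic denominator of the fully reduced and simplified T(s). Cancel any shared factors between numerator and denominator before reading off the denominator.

Step 1: feedback reduction of P1, P2, giving (-12)/(3*s - 5)
Step 2: multiply P4, P5 (series), giving (4*s - 1)/(4*s^2 - 7*s - 2)
Step 3: add [P1/(1+P1*P2)], P3, (P4*P5) (parallel), giving (-108*s^4 + 183*s^3 - 119*s^2 + 360*s + 146)/(36*s^5 - 111*s^4 + 94*s^3 - 105*s^2 + 126*s + 40)
The result of step 3 is T(s) in lowest terms. Its denominator has leading coefficient 36; dividing the denominator through by 36 makes it monic.

Final answer: s^5 - 37*s^4/12 + 47*s^3/18 - 35*s^2/12 + 7*s/2 + 10/9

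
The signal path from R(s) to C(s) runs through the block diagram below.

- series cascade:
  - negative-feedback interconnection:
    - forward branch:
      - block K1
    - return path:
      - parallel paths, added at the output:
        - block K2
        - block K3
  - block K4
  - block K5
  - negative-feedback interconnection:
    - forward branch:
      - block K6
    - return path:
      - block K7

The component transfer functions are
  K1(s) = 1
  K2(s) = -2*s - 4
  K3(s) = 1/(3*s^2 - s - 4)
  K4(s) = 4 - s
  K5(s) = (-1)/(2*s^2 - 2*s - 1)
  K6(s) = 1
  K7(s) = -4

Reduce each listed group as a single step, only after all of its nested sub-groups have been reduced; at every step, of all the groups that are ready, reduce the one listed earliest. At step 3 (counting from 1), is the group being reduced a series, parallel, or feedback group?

[1] add K2, K3 (parallel)
[2] close the feedback loop around K1, (K2+K3)
[3] collapse the loop (K6 forward, K7 return)
[4] combine [K1/(1+K1*(K2+K3))], K4, K5, [K6/(1+K6*K7)] in series
Step 3 collapses a feedback group.

Therefore the answer is feedback.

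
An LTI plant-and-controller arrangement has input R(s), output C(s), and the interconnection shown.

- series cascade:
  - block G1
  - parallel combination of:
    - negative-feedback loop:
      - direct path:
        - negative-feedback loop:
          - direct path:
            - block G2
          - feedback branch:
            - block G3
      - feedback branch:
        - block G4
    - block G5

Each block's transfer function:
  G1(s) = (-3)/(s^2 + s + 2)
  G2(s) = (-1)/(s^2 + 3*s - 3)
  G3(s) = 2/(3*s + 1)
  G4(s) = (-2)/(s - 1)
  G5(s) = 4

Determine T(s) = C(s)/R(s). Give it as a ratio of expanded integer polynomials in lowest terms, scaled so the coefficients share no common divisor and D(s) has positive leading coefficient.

First reduce the diagram to T(s).

Step 1: reduce the feedback loop with forward G2 and return G3 -> (-3*s - 1)/(3*s^3 + 10*s^2 - 6*s - 5)
Step 2: apply the feedback formula to [G2/(1+G2*G3)], G4 -> (-3*s^2 + 2*s + 1)/(3*s^4 + 7*s^3 - 16*s^2 + 7*s + 7)
Step 3: add [[G2/(1+G2*G3)]/(1+[G2/(1+G2*G3)]*G4)], G5 (parallel) -> (12*s^4 + 28*s^3 - 67*s^2 + 30*s + 29)/(3*s^4 + 7*s^3 - 16*s^2 + 7*s + 7)
Step 4: series reduction of G1, ([[G2/(1+G2*G3)]/(1+[G2/(1+G2*G3)]*G4)]+G5); the result is T(s) itself (integer coefficients, no common factor, positive leading denominator coefficient)

Answer: (-36*s^4 - 84*s^3 + 201*s^2 - 90*s - 87)/(3*s^6 + 10*s^5 - 3*s^4 + 5*s^3 - 18*s^2 + 21*s + 14)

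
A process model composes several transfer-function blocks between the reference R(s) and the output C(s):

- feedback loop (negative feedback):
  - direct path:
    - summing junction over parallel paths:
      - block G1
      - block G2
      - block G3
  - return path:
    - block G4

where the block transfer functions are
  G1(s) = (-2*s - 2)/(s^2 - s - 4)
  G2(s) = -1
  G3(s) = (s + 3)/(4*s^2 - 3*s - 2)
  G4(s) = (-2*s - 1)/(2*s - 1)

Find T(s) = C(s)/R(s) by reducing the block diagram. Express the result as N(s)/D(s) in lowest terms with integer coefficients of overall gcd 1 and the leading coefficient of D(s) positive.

Step 1: sum the parallel branches G1, G2, G3; result (-4*s^4 + 15*s^2 - 11*s - 16)/(4*s^4 - 7*s^3 - 15*s^2 + 14*s + 8)
Step 2: reduce the feedback loop with forward (G1+G2+G3) and return G4, which is the overall transfer function T(s) = C(s)/R(s) in lowest terms

Hence the answer: (-8*s^5 + 4*s^4 + 30*s^3 - 37*s^2 - 21*s + 16)/(16*s^5 - 14*s^4 - 53*s^3 + 50*s^2 + 45*s + 8)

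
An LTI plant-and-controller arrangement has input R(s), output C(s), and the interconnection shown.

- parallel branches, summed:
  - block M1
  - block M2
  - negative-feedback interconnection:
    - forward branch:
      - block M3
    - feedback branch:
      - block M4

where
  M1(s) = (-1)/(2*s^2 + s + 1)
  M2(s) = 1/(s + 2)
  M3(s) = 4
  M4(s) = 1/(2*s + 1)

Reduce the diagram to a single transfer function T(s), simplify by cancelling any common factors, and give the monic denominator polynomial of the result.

Answer: s^4 + 5*s^3 + 31*s^2/4 + 19*s/4 + 5/2

Working:
Step 1: reduce the feedback loop with forward M3 and return M4 gives (8*s + 4)/(2*s + 5)
Step 2: add M1, M2, [M3/(1+M3*M4)] (parallel) gives (16*s^4 + 52*s^3 + 54*s^2 + 26*s + 3)/(4*s^4 + 20*s^3 + 31*s^2 + 19*s + 10)
The result of step 2 is T(s) in lowest terms. Its denominator has leading coefficient 4; dividing the denominator through by 4 makes it monic.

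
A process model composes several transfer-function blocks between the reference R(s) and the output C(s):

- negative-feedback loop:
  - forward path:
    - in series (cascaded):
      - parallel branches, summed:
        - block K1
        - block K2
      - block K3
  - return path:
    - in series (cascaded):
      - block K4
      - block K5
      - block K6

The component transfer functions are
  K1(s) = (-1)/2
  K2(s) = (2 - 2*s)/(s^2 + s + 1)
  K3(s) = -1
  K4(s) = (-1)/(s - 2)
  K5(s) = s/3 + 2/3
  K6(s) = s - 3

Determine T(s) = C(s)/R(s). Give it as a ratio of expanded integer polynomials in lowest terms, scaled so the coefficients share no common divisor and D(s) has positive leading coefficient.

The answer is (-3*s^3 - 9*s^2 + 39*s - 18)/(s^4 - 2*s^3 - 8*s^2 - 21*s + 30).

Reasoning:
Step 1. sum the parallel branches K1, K2; result (-s^2 - 5*s + 3)/(2*s^2 + 2*s + 2)
Step 2. reduce the series chain (K1+K2), K3; result (s^2 + 5*s - 3)/(2*s^2 + 2*s + 2)
Step 3. combine K4, K5, K6 in series; result (-s^2 + s + 6)/(3*s - 6)
Step 4. close the feedback loop around ((K1+K2)*K3), (K4*K5*K6): this yields T(s), and no further normalization is needed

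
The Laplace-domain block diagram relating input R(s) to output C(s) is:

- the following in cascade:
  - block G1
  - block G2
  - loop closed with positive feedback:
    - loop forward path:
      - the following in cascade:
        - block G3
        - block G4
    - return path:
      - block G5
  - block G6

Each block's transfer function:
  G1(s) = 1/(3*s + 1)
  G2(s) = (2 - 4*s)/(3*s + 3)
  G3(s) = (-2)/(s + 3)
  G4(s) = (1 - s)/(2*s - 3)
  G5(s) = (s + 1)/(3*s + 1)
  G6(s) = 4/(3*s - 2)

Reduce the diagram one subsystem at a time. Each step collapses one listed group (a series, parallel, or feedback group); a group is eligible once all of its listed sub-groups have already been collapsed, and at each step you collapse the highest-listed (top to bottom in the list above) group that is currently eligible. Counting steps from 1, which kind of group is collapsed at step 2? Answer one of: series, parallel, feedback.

Step 1 - combine G3, G4 in series
Step 2 - feedback reduction of (G3*G4), G5
Step 3 - combine G1, G2, [(G3*G4)/(1-(G3*G4)*G5)], G6 in series
Step 2 collapses a feedback group.

Answer: feedback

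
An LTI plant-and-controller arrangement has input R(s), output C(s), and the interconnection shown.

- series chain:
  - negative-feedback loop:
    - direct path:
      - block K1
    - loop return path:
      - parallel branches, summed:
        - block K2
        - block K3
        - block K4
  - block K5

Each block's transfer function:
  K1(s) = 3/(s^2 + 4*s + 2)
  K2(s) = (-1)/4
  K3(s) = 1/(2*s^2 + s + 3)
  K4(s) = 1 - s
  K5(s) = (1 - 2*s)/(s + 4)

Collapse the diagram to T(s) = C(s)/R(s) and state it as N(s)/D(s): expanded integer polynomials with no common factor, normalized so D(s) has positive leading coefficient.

1. parallel reduction of K2, K3, K4 -> (-8*s^3 + 2*s^2 - 9*s + 13)/(8*s^2 + 4*s + 12)
2. apply the feedback formula to K1, (K2+K3+K4) -> (24*s^2 + 12*s + 36)/(8*s^4 + 12*s^3 + 50*s^2 + 29*s + 63)
3. cascade [K1/(1+K1*(K2+K3+K4))], K5; the result is T(s) itself (integer coefficients, no common factor, positive leading denominator coefficient)

Hence the answer: (-48*s^3 - 60*s + 36)/(8*s^5 + 44*s^4 + 98*s^3 + 229*s^2 + 179*s + 252)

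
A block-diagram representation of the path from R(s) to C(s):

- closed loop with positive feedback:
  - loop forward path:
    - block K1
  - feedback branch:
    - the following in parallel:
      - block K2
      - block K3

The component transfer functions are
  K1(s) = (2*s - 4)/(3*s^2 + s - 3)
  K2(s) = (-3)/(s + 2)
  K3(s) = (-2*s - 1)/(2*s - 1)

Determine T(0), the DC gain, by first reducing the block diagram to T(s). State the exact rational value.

Step 1 - parallel reduction of K2, K3: (-2*s^2 - 11*s + 1)/(2*s^2 + 3*s - 2)
Step 2 - apply the feedback formula to K1, (K2+K3): (4*s^3 - 2*s^2 - 16*s + 8)/(6*s^4 + 15*s^3 + 5*s^2 - 57*s + 10)
Step 2 gives the overall T(s). Then T(0) = 8/10 = 4/5.

Therefore the answer is 4/5.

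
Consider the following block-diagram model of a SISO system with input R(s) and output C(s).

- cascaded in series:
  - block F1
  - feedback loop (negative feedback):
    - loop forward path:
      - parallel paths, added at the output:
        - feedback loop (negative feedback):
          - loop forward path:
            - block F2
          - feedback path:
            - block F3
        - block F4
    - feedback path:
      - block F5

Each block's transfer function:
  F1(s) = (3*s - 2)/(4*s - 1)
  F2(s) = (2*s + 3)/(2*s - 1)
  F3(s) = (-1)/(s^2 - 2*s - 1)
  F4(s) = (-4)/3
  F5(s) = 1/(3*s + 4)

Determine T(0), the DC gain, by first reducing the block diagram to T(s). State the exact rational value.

First reduce the diagram to T(s).

Step 1: feedback reduction of F2, F3 -> (2*s^3 - s^2 - 8*s - 3)/(2*s^3 - 5*s^2 - 2*s - 2)
Step 2: sum the parallel branches [F2/(1+F2*F3)], F4 -> (-2*s^3 + 17*s^2 - 16*s - 1)/(6*s^3 - 15*s^2 - 6*s - 6)
Step 3: collapse the loop (([F2/(1+F2*F3)]+F4) forward, F5 return) -> (-6*s^4 + 43*s^3 + 20*s^2 - 67*s - 4)/(18*s^4 - 23*s^3 - 61*s^2 - 58*s - 25)
Step 4: multiply F1, [([F2/(1+F2*F3)]+F4)/(1+([F2/(1+F2*F3)]+F4)*F5)] (series) -> (-18*s^5 + 141*s^4 - 26*s^3 - 241*s^2 + 122*s + 8)/(72*s^5 - 110*s^4 - 221*s^3 - 171*s^2 - 42*s + 25)
Evaluating the step-4 result (the overall T(s)) at s = 0 gives T(0) = 8/25.

Answer: 8/25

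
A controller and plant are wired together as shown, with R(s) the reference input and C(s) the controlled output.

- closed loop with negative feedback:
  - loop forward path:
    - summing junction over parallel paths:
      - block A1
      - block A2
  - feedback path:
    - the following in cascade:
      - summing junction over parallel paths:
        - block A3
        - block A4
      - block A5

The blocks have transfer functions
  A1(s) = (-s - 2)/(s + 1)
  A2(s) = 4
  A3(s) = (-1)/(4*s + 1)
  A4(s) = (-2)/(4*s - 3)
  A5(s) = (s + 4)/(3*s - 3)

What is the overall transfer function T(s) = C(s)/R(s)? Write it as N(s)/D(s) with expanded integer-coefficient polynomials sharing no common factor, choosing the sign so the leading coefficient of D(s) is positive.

The answer is (144*s^4 - 120*s^3 - 99*s^2 + 57*s + 18)/(48*s^4 - 60*s^3 - 222*s^2 - 58*s + 17).

Reasoning:
(1) add A1, A2 (parallel) gives (3*s + 2)/(s + 1)
(2) add A3, A4 (parallel) gives (1 - 12*s)/(16*s^2 - 8*s - 3)
(3) multiply (A3+A4), A5 (series) gives (-12*s^2 - 47*s + 4)/(48*s^3 - 72*s^2 + 15*s + 9)
(4) collapse the loop ((A1+A2) forward, ((A3+A4)*A5) return): this yields T(s), and no further normalization is needed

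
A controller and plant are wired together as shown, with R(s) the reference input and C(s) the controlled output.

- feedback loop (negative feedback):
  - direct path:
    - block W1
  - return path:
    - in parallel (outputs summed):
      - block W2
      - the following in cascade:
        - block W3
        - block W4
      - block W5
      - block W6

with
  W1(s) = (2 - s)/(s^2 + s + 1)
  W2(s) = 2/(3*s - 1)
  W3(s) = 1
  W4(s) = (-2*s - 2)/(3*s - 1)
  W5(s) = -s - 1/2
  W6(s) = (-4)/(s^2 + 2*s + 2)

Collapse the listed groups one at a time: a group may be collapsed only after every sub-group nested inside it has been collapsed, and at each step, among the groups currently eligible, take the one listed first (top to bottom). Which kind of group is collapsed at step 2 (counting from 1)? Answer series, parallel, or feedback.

(1) multiply W3, W4 (series)
(2) reduce the parallel group W2, (W3*W4), W5, W6
(3) collapse the loop (W1 forward, (W2+(W3*W4)+W5+W6) return)
The group at step 2 is a parallel group.

Hence the answer: parallel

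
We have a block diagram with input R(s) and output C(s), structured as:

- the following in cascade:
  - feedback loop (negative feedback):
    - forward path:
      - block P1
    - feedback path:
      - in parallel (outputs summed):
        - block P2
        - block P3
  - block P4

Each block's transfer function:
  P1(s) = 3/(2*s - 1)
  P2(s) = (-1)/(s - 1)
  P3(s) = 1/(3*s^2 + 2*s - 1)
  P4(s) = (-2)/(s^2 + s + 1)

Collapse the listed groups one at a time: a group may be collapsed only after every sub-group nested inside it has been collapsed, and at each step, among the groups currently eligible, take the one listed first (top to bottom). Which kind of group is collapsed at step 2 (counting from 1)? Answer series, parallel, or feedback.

(1) combine P2, P3 in parallel
(2) apply the feedback formula to P1, (P2+P3)
(3) reduce the series chain [P1/(1+P1*(P2+P3))], P4
The group at step 2 is a feedback group.

Therefore the answer is feedback.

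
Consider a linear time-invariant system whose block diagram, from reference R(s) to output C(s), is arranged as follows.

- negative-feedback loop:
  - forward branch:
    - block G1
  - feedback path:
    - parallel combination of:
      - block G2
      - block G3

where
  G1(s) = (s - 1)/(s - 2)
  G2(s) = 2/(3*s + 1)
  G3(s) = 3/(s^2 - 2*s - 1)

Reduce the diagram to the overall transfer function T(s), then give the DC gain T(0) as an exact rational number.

[1] sum the parallel branches G2, G3; result (2*s^2 + 5*s + 1)/(3*s^3 - 5*s^2 - 5*s - 1)
[2] apply the feedback formula to G1, (G2+G3); result (3*s^4 - 8*s^3 + 4*s + 1)/(3*s^4 - 9*s^3 + 8*s^2 + 5*s + 1)
The step-2 result is T(s). Setting s = 0: T(0) = 1/1 = 1.

Therefore the answer is 1.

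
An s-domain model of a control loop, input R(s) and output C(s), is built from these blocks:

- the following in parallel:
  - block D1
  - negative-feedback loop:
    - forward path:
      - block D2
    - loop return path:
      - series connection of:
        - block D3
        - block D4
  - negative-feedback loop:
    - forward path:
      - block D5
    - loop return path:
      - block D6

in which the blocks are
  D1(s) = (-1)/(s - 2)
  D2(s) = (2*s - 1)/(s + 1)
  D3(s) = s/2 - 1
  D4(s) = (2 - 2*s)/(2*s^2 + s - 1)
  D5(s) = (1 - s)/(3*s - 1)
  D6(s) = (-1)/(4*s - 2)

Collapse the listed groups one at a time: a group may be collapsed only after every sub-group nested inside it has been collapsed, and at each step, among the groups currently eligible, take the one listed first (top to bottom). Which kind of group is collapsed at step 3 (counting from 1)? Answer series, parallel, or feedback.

Step 1: series reduction of D3, D4
Step 2: reduce the feedback loop with forward D2 and return (D3*D4)
Step 3: close the feedback loop around D5, D6
Step 4: reduce the parallel group D1, [D2/(1+D2*(D3*D4))], [D5/(1+D5*D6)]
The group at step 3 is a feedback group.

Therefore the answer is feedback.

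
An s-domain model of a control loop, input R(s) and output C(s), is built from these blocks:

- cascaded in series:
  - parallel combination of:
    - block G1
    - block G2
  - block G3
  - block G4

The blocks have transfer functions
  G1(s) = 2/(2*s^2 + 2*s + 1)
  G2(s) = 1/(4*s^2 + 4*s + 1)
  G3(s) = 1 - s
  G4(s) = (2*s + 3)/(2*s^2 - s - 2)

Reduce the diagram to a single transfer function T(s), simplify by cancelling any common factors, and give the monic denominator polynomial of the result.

The answer is s^6 + 3*s^5/2 - s^4/4 - 17*s^3/8 - 2*s^2 - 13*s/16 - 1/8.

Reasoning:
[1] parallel reduction of G1, G2 gives (10*s^2 + 10*s + 3)/(8*s^4 + 16*s^3 + 14*s^2 + 6*s + 1)
[2] series reduction of (G1+G2), G3, G4 gives (-20*s^4 - 30*s^3 + 14*s^2 + 27*s + 9)/(16*s^6 + 24*s^5 - 4*s^4 - 34*s^3 - 32*s^2 - 13*s - 2)
Step 2 gives the fully reduced T(s), with no common factor left to cancel. The denominator's leading coefficient is 16, so divide each of its coefficients by 16 to get the monic form.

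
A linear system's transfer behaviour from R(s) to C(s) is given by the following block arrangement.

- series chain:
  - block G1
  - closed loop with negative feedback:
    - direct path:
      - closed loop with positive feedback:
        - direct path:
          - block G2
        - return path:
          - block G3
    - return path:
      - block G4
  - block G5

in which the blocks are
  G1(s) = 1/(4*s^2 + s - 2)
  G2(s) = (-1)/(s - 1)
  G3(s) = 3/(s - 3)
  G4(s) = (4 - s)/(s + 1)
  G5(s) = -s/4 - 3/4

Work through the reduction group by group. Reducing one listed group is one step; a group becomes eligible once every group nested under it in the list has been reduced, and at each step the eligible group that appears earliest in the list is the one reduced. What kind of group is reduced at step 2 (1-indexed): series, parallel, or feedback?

1. reduce the feedback loop with forward G2 and return G3
2. reduce the feedback loop with forward [G2/(1-G2*G3)] and return G4
3. cascade G1, [[G2/(1-G2*G3)]/(1+[G2/(1-G2*G3)]*G4)], G5
So the answer for step 2 is feedback.

Therefore the answer is feedback.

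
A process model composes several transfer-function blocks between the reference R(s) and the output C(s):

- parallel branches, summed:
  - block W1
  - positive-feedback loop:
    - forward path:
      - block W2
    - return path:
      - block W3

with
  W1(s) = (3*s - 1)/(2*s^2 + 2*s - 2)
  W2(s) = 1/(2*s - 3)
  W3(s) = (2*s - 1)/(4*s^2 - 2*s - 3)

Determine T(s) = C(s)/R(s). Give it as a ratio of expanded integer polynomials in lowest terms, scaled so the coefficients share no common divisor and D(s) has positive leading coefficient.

First reduce the diagram to T(s).

Step 1. collapse the loop (W2 forward, W3 return) gives (4*s^2 - 2*s - 3)/(8*s^3 - 16*s^2 - 2*s + 10)
Step 2. reduce the parallel group W1, [W2/(1-W2*W3)]; the result is T(s) itself (integer coefficients, no common factor, positive leading denominator coefficient)

Answer: (16*s^4 - 26*s^3 - 4*s^2 + 15*s - 2)/(8*s^5 - 8*s^4 - 26*s^3 + 24*s^2 + 12*s - 10)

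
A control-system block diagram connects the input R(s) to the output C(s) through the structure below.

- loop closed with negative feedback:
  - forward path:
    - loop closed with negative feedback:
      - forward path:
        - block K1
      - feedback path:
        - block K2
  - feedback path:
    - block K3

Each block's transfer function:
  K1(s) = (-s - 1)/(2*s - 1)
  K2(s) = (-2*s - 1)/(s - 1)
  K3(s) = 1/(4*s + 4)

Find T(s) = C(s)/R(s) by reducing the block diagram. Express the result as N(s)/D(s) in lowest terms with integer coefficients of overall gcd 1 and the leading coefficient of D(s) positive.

Reducing step by step:

Step 1. apply the feedback formula to K1, K2: (1 - s^2)/(4*s^2 + 2)
Step 2. feedback reduction of [K1/(1+K1*K2)], K3, giving the overall T(s)

Answer: (4 - 4*s^2)/(16*s^2 - s + 9)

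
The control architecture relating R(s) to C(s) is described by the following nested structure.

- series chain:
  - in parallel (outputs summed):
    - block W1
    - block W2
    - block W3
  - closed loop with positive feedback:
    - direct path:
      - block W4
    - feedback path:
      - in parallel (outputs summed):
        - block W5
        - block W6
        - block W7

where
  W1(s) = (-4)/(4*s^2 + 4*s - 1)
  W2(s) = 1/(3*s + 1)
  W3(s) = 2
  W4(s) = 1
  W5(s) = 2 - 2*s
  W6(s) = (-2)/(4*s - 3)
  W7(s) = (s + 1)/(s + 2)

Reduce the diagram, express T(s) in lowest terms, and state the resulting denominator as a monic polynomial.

1. combine W1, W2, W3 in parallel -> (24*s^3 + 36*s^2 - 6*s - 7)/(12*s^3 + 16*s^2 + s - 1)
2. combine W5, W6, W7 in parallel -> (-8*s^3 + 2*s^2 + 21*s - 19)/(4*s^2 + 5*s - 6)
3. close the feedback loop around W4, (W5+W6+W7) -> (4*s^2 + 5*s - 6)/(8*s^3 + 2*s^2 - 16*s + 13)
4. series reduction of (W1+W2+W3), [W4/(1-W4*(W5+W6+W7))] -> (96*s^5 + 264*s^4 + 12*s^3 - 274*s^2 + s + 42)/(96*s^6 + 152*s^5 - 152*s^4 - 106*s^3 + 190*s^2 + 29*s - 13)
No further cancellation is possible in the step-4 result, so that is T(s). Its denominator becomes monic after dividing by the leading coefficient 96.

Final answer: s^6 + 19*s^5/12 - 19*s^4/12 - 53*s^3/48 + 95*s^2/48 + 29*s/96 - 13/96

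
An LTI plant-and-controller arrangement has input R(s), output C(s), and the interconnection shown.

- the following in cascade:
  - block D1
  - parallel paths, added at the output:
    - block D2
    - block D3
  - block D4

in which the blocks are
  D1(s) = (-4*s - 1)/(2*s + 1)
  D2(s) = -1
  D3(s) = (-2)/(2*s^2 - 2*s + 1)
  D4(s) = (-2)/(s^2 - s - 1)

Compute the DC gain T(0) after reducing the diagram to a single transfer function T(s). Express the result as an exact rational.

Step 1: reduce the parallel group D2, D3; result (-2*s^2 + 2*s - 3)/(2*s^2 - 2*s + 1)
Step 2: reduce the series chain D1, (D2+D3), D4; result (-16*s^3 + 12*s^2 - 20*s - 6)/(4*s^5 - 6*s^4 - 2*s^3 + 3*s^2 - s - 1)
DC gain: substitute s = 0 into T(s) from step 2: T(0) = -6/(-1) = 6.

Final answer: 6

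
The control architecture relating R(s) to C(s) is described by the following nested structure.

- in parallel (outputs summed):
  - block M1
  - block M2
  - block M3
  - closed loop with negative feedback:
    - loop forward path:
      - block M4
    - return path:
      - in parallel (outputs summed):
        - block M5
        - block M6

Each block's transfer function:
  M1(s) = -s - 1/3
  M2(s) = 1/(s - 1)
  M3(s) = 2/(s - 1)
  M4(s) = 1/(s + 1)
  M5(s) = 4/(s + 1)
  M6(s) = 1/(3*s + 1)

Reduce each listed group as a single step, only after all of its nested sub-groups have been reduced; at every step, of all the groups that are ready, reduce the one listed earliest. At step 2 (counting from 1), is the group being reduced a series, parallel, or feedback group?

(1) sum the parallel branches M5, M6
(2) reduce the feedback loop with forward M4 and return (M5+M6)
(3) reduce the parallel group M1, M2, M3, [M4/(1+M4*(M5+M6))]
The group at step 2 is a feedback group.

Therefore the answer is feedback.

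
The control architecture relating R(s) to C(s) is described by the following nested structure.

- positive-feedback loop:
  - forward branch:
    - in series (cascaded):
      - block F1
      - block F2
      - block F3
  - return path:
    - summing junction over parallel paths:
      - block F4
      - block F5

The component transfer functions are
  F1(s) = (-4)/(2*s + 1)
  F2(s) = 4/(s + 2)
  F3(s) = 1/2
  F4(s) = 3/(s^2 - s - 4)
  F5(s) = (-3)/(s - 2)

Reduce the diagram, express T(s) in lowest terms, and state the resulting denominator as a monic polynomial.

1. series reduction of F1, F2, F3 -> (-8)/(2*s^2 + 5*s + 2)
2. sum the parallel branches F4, F5 -> (-3*s^2 + 6*s + 6)/(s^3 - 3*s^2 - 2*s + 8)
3. close the feedback loop around (F1*F2*F3), (F4+F5) -> (-8*s^3 + 24*s^2 + 16*s - 64)/(2*s^5 - s^4 - 17*s^3 - 24*s^2 + 84*s + 64)
T(s) is the step-3 result (common factors already cancelled). Leading coefficient of the denominator: 2. Divide through by 2 for the monic polynomial.

Final answer: s^5 - s^4/2 - 17*s^3/2 - 12*s^2 + 42*s + 32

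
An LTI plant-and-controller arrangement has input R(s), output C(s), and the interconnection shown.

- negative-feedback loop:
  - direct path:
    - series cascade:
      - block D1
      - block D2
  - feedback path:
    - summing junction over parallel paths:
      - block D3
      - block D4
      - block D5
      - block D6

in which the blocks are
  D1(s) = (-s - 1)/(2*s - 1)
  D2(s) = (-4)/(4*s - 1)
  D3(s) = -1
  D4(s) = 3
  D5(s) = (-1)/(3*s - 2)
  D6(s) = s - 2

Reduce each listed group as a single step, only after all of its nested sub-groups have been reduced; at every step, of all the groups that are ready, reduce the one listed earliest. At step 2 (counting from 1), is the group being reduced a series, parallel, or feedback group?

Step 1: series reduction of D1, D2
Step 2: parallel reduction of D3, D4, D5, D6
Step 3: reduce the feedback loop with forward (D1*D2) and return (D3+D4+D5+D6)
At step 2 the group reduced is parallel.

Hence the answer: parallel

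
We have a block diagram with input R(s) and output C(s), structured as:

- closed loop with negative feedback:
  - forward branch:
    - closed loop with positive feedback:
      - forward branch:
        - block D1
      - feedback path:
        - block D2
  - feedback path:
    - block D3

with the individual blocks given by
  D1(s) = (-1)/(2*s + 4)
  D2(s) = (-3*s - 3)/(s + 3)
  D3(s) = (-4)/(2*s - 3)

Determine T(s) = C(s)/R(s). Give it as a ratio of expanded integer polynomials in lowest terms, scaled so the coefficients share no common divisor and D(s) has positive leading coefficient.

Step 1 - reduce the feedback loop with forward D1 and return D2 gives (-s - 3)/(2*s^2 + 7*s + 9)
Step 2 - apply the feedback formula to [D1/(1-D1*D2)], D3: this yields T(s), and no further normalization is needed

Answer: (-2*s^2 - 3*s + 9)/(4*s^3 + 8*s^2 + s - 15)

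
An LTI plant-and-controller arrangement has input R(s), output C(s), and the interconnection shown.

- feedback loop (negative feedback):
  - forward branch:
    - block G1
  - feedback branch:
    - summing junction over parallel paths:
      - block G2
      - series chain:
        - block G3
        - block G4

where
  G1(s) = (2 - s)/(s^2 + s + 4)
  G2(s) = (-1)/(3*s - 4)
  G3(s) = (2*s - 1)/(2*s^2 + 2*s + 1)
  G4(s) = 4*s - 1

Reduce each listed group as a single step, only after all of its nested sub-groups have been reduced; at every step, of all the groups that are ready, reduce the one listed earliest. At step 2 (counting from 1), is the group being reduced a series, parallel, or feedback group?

Step 1 - series reduction of G3, G4
Step 2 - add G2, (G3*G4) (parallel)
Step 3 - reduce the feedback loop with forward G1 and return (G2+(G3*G4))
Step 2 collapses a parallel group.

Therefore the answer is parallel.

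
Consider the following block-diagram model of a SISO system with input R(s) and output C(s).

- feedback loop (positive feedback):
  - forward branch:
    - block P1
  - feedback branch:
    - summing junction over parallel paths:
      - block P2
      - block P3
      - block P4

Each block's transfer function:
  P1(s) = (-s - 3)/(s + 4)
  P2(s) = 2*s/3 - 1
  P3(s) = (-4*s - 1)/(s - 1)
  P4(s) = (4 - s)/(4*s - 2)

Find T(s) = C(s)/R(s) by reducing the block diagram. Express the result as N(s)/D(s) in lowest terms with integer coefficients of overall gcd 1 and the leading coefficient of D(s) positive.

Step 1. sum the parallel branches P2, P3, P4 = (8*s^3 - 75*s^2 + 49*s - 12)/(12*s^2 - 18*s + 6)
Step 2. collapse the loop (P1 forward, (P2+P3+P4) return) - this is the overall T(s), already in the required normalized form

Hence the answer: (-12*s^3 - 18*s^2 + 48*s - 18)/(8*s^4 - 39*s^3 - 146*s^2 + 69*s - 12)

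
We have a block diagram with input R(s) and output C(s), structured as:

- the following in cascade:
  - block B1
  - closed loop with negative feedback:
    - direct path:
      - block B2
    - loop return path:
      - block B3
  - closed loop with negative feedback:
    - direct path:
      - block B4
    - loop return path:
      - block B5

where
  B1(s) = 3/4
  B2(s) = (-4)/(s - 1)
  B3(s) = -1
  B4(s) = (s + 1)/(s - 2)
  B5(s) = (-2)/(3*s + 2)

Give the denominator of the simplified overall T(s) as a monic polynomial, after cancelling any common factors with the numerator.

Answer: s^3 + s^2 - 8*s - 6

Working:
[1] apply the feedback formula to B2, B3 = (-4)/(s + 3)
[2] apply the feedback formula to B4, B5 = (3*s^2 + 5*s + 2)/(3*s^2 - 6*s - 6)
[3] cascade B1, [B2/(1+B2*B3)], [B4/(1+B4*B5)] = (-3*s^2 - 5*s - 2)/(s^3 + s^2 - 8*s - 6)
Step 3 gives the fully reduced T(s), with no common factor left to cancel. The denominator is already monic (leading coefficient 1).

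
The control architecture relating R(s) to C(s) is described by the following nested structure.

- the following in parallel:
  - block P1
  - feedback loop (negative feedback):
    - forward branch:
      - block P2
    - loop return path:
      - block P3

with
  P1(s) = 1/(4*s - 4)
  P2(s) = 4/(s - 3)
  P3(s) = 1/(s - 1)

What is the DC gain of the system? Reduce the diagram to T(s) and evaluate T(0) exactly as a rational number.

(1) feedback reduction of P2, P3; result (4*s - 4)/(s^2 - 4*s + 7)
(2) add P1, [P2/(1+P2*P3)] (parallel); result (17*s^2 - 36*s + 23)/(4*s^3 - 20*s^2 + 44*s - 28)
Evaluating the step-2 result (the overall T(s)) at s = 0 gives T(0) = 23/(-28) = -23/28.

Final answer: -23/28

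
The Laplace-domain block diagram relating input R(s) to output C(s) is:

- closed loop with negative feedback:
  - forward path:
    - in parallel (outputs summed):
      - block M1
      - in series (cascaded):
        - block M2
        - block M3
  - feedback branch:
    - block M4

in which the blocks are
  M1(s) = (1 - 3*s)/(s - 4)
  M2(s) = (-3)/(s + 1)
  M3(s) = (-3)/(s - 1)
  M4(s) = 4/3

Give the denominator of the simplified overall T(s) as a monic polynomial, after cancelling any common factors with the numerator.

1. reduce the series chain M2, M3: 9/(s^2 - 1)
2. parallel reduction of M1, (M2*M3): (-3*s^3 + s^2 + 12*s - 37)/(s^3 - 4*s^2 - s + 4)
3. feedback reduction of (M1+(M2*M3)), M4: (9*s^3 - 3*s^2 - 36*s + 111)/(9*s^3 + 8*s^2 - 45*s + 136)
No further cancellation is possible in the step-3 result, so that is T(s). Its denominator becomes monic after dividing by the leading coefficient 9.

Therefore the answer is s^3 + 8*s^2/9 - 5*s + 136/9.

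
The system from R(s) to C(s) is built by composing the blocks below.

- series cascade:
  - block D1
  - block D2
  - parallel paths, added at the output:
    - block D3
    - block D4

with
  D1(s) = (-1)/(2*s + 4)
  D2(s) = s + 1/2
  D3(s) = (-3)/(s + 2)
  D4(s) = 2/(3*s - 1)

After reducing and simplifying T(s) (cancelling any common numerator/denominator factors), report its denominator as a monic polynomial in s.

The answer is s^3 + 11*s^2/3 + 8*s/3 - 4/3.

Reasoning:
(1) reduce the parallel group D3, D4, giving (7 - 7*s)/(3*s^2 + 5*s - 2)
(2) combine D1, D2, (D3+D4) in series, giving (14*s^2 - 7*s - 7)/(12*s^3 + 44*s^2 + 32*s - 16)
That last expression is T(s), already simplified. Scaling its denominator by 1/12 (the reciprocal of the leading coefficient) yields the monic denominator.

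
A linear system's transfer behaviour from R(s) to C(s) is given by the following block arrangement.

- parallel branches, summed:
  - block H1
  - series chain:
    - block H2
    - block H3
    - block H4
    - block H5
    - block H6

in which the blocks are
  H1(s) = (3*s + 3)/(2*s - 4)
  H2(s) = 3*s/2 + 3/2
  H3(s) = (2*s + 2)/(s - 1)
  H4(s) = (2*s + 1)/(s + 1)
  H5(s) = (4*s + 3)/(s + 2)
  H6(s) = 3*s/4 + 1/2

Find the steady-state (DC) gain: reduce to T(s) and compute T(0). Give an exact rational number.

1. multiply H2, H3, H4, H5, H6 (series): (72*s^4 + 210*s^3 + 225*s^2 + 105*s + 18)/(4*s^2 + 4*s - 8)
2. reduce the parallel group H1, (H2*H3*H4*H5*H6): (72*s^5 + 66*s^4 - 189*s^3 - 333*s^2 - 198*s - 48)/(4*s^3 - 4*s^2 - 16*s + 16)
Step 2 gives the overall T(s). Then T(0) = -48/16 = -3.

Answer: -3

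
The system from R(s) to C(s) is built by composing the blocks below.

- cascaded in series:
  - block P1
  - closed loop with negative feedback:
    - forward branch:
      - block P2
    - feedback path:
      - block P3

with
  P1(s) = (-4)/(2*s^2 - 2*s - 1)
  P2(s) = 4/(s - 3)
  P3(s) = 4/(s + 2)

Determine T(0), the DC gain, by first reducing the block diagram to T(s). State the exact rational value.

Step 1 - collapse the loop (P2 forward, P3 return) = (4*s + 8)/(s^2 - s + 10)
Step 2 - reduce the series chain P1, [P2/(1+P2*P3)] = (-16*s - 32)/(2*s^4 - 4*s^3 + 21*s^2 - 19*s - 10)
The step-2 result is T(s). Setting s = 0: T(0) = -32/(-10) = 16/5.

Therefore the answer is 16/5.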